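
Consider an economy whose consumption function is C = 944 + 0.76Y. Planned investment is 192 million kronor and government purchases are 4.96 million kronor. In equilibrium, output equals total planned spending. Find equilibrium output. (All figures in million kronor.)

Y = 4754

Y = C + I + G = 944 + 0.76Y + 192 + 4.96
Y − 0.76Y = 1140.96
0.24Y = 1140.96, so Y = 1140.96/0.24 = 4754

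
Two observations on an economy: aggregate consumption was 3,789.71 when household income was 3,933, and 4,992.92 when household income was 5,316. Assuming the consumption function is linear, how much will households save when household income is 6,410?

S = 465.3

MPC = (4992.92 − 3789.71)/(5316 − 3933) = 1203.21/1383 = 0.87
a = 3789.71 − 0.87(3933) = 3789.71 − 3421.71 = 368
C = 368 + 0.87(6410) = 5944.7
S = 6410 − 5944.7 = 465.3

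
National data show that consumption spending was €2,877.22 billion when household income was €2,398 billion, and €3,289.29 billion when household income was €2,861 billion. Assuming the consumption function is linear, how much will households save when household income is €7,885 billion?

MPC = (3289.29 − 2877.22)/(2861 − 2398) = 412.07/463 = 0.89
a = 2877.22 − 0.89(2398) = 2877.22 − 2134.22 = 743
C = 743 + 0.89(7885) = 7760.65
S = 7885 − 7760.65 = 124.35

S = 124.35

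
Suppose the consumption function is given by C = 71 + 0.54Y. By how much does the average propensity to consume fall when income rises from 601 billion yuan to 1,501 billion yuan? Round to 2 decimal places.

ΔAPC = 0.07

At Y = 601: C = 71 + 0.54(601) = 395.54, APC = 395.54/601 = 0.658
At Y = 1501: C = 881.54, APC = 881.54/1501 = 0.587
Fall in APC = 0.658 − 0.587 = 0.071 ≈ 0.07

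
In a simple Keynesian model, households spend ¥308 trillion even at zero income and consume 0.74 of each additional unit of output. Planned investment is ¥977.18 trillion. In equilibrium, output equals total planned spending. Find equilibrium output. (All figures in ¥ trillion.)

Y = 4943

Y = C + I = 308 + 0.74Y + 977.18
Y − 0.74Y = 1285.18
0.26Y = 1285.18, so Y = 1285.18/0.26 = 4943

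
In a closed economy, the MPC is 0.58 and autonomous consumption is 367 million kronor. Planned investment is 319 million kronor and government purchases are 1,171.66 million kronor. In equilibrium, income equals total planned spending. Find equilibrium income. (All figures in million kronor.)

Y = C + I + G = 367 + 0.58Y + 319 + 1171.66
Y − 0.58Y = 1857.66
0.42Y = 1857.66, so Y = 1857.66/0.42 = 4423

Y = 4423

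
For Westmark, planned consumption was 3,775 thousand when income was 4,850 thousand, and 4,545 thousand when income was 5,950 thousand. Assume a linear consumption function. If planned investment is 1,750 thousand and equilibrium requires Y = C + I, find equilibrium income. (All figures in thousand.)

Y = 7100

MPC = (4545 − 3775)/(5950 − 4850) = 770/1100 = 0.7
a = 3775 − 0.7(4850) = 380
Equilibrium: Y = 380 + 0.7Y + 1750
0.3Y = 2130, so Y = 2130/0.3 = 7100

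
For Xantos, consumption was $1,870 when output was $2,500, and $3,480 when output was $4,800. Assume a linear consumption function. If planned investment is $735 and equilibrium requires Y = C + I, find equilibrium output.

Y = 2850

MPC = (3480 − 1870)/(4800 − 2500) = 1610/2300 = 0.7
a = 1870 − 0.7(2500) = 120
Equilibrium: Y = 120 + 0.7Y + 735
0.3Y = 855, so Y = 855/0.3 = 2850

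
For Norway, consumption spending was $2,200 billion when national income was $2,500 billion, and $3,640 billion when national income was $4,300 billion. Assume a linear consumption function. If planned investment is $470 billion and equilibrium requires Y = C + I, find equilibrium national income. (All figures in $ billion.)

MPC = (3640 − 2200)/(4300 − 2500) = 1440/1800 = 0.8
a = 2200 − 0.8(2500) = 200
Equilibrium: Y = 200 + 0.8Y + 470
0.2Y = 670, so Y = 670/0.2 = 3350

Y = 3350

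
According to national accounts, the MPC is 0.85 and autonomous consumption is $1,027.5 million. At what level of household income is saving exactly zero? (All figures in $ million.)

Y = 6850

At break-even, C = Y: 1027.5 + 0.85Y = Y
0.15Y = 1027.5, so Y = 1027.5/0.15 = 6850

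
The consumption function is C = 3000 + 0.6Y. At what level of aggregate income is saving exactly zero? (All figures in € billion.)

At break-even, C = Y: 3000 + 0.6Y = Y
0.4Y = 3000, so Y = 3000/0.4 = 7500

Y = 7500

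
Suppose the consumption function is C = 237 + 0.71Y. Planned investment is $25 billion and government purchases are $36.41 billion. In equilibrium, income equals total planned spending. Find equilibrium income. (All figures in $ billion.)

Y = C + I + G = 237 + 0.71Y + 25 + 36.41
Y − 0.71Y = 298.41
0.29Y = 298.41, so Y = 298.41/0.29 = 1029

Y = 1029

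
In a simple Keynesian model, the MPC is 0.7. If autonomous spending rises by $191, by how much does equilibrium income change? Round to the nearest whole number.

ΔY ≈ 637

The multiplier is 1/(1 − MPC) = 1/0.3.
ΔY = 191/0.3 = 636.67 ≈ 637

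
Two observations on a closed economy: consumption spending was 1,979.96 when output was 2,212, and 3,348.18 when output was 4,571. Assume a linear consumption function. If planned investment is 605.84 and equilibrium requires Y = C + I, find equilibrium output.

Y = 3102

MPC = (3348.18 − 1979.96)/(4571 − 2212) = 1368.22/2359 = 0.58
a = 1979.96 − 0.58(2212) = 697
Equilibrium: Y = 697 + 0.58Y + 605.84
0.42Y = 1302.84, so Y = 1302.84/0.42 = 3102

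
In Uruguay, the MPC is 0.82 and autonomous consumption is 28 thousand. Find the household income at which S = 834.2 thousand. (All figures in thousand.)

Y = 4790

S = Y − C = -28 + 0.18Y
-28 + 0.18Y = 834.2, so 0.18Y = 862.2 and Y = 4790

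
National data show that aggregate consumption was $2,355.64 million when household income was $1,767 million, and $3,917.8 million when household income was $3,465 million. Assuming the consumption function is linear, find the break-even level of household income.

MPC = (3917.8 − 2355.64)/(3465 − 1767) = 1562.16/1698 = 0.92
a = 2355.64 − 0.92(1767) = 2355.64 − 1625.64 = 730
Break-even: Y = a/(1−MPC) = 730/0.08 = 9125

Y = 9125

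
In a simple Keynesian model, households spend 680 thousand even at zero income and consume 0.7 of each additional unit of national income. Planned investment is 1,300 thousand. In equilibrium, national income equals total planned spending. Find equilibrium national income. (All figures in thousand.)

Y = C + I = 680 + 0.7Y + 1300
Y − 0.7Y = 1980
0.3Y = 1980, so Y = 1980/0.3 = 6600

Y = 6600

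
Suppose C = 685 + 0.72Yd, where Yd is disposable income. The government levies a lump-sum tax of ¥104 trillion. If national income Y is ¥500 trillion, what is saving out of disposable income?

S = -574.12

Yd = Y − T = 500 − 104 = 396
C = 685 + 0.72(396) = 685 + 285.12 = 970.12
S = Yd − C = 396 − 970.12 = -574.12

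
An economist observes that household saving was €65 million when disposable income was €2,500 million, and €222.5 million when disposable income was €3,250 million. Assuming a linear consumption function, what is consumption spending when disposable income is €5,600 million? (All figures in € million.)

C = 4884

MPS = ΔS/ΔY = (222.5 − 65)/(3250 − 2500) = 157.5/750 = 0.21
MPC = 1 − MPS = 0.79
Autonomous saving = 65 − 0.21(2500) = -460, so a = 460
C = 460 + 0.79(5600) = 460 + 4424 = 4884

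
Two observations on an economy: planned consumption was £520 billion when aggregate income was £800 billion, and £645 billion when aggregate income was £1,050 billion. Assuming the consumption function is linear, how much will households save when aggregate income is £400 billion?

S = 80

MPC = (645 − 520)/(1050 − 800) = 125/250 = 0.5
a = 520 − 0.5(800) = 520 − 400 = 120
C = 120 + 0.5(400) = 320
S = 400 − 320 = 80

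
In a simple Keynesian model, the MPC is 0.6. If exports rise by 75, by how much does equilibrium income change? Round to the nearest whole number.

ΔY ≈ 188

The multiplier is 1/(1 − MPC) = 1/0.4.
ΔY = 75/0.4 = 187.50 ≈ 188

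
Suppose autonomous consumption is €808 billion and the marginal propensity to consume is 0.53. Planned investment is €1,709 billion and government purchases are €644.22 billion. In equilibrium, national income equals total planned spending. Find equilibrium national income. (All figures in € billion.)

Y = C + I + G = 808 + 0.53Y + 1709 + 644.22
Y − 0.53Y = 3161.22
0.47Y = 3161.22, so Y = 3161.22/0.47 = 6726

Y = 6726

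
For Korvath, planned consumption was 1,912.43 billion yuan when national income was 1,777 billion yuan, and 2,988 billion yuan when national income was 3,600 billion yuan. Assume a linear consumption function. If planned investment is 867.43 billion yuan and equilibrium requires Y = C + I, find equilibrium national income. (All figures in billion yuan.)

MPC = (2988 − 1912.43)/(3600 − 1777) = 1075.57/1823 = 0.59
a = 1912.43 − 0.59(1777) = 864
Equilibrium: Y = 864 + 0.59Y + 867.43
0.41Y = 1731.43, so Y = 1731.43/0.41 = 4223

Y = 4223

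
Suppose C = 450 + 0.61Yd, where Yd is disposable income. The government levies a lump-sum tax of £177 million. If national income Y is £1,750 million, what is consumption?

Yd = Y − T = 1750 − 177 = 1573
C = 450 + 0.61(1573) = 450 + 959.53 = 1409.53

C = 1409.53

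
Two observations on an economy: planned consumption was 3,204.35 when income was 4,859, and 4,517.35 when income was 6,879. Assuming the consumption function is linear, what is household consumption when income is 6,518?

C = 4282.7

MPC = (4517.35 − 3204.35)/(6879 − 4859) = 1313/2020 = 0.65
a = 3204.35 − 0.65(4859) = 3204.35 − 3158.35 = 46
C = 46 + 0.65(6518) = 46 + 4236.7 = 4282.7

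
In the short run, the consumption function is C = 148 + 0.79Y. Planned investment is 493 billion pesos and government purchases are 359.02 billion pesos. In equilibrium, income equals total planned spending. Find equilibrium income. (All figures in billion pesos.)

Y = C + I + G = 148 + 0.79Y + 493 + 359.02
Y − 0.79Y = 1000.02
0.21Y = 1000.02, so Y = 1000.02/0.21 = 4762

Y = 4762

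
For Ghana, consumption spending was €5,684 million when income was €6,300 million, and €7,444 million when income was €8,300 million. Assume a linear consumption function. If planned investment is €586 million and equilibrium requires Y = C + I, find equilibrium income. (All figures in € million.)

Y = 6050

MPC = (7444 − 5684)/(8300 − 6300) = 1760/2000 = 0.88
a = 5684 − 0.88(6300) = 140
Equilibrium: Y = 140 + 0.88Y + 586
0.12Y = 726, so Y = 726/0.12 = 6050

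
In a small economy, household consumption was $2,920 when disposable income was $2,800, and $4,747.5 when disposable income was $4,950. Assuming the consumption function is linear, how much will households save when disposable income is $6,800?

S = 480

MPC = (4747.5 − 2920)/(4950 − 2800) = 1827.5/2150 = 0.85
a = 2920 − 0.85(2800) = 2920 − 2380 = 540
C = 540 + 0.85(6800) = 6320
S = 6800 − 6320 = 480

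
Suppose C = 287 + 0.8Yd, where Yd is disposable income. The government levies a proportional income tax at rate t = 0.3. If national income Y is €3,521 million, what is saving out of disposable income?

Yd = (1 − 0.3)(3521) = 0.7(3521) = 2464.7
C = 287 + 0.8(2464.7) = 287 + 1971.76 = 2258.76
S = Yd − C = 2464.7 − 2258.76 = 205.94

S = 205.94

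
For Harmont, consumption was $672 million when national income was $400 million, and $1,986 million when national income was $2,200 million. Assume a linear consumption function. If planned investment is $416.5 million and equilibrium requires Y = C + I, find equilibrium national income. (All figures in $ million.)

Y = 2950

MPC = (1986 − 672)/(2200 − 400) = 1314/1800 = 0.73
a = 672 − 0.73(400) = 380
Equilibrium: Y = 380 + 0.73Y + 416.5
0.27Y = 796.5, so Y = 796.5/0.27 = 2950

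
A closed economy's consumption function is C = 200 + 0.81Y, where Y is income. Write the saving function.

S = -200 + 0.19Y

S = Y − C = Y − (200 + 0.81Y) = -200 + (1 − 0.81)Y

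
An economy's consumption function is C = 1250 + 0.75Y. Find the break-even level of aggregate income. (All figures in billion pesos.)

Y = 5000

At break-even, C = Y: 1250 + 0.75Y = Y
0.25Y = 1250, so Y = 1250/0.25 = 5000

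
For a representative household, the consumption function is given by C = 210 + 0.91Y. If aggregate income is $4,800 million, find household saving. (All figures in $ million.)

S = 222

C = 210 + 0.91(4800) = 210 + 4368 = 4578
S = Y − C = 4800 − 4578 = 222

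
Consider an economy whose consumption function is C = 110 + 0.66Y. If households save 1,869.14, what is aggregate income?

Y = 5821

S = Y − C = -110 + 0.34Y
-110 + 0.34Y = 1869.14, so 0.34Y = 1979.14 and Y = 5821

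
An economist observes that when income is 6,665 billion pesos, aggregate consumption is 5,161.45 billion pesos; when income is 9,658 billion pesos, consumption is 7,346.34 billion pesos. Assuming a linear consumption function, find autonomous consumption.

MPC = ΔC/ΔY = (7346.34 − 5161.45)/(9658 − 6665) = 2184.89/2993 = 0.73
a = C − MPC·Y = 5161.45 − 0.73(6665) = 5161.45 − 4865.45 = 296

a = 296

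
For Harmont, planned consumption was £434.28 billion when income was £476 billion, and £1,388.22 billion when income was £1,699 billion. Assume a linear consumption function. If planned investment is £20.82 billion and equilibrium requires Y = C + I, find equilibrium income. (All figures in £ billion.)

Y = 381

MPC = (1388.22 − 434.28)/(1699 − 476) = 953.94/1223 = 0.78
a = 434.28 − 0.78(476) = 63
Equilibrium: Y = 63 + 0.78Y + 20.82
0.22Y = 83.82, so Y = 83.82/0.22 = 381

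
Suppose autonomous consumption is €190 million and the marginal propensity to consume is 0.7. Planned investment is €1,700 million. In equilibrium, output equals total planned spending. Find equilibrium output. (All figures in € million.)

Y = 6300

Y = C + I = 190 + 0.7Y + 1700
Y − 0.7Y = 1890
0.3Y = 1890, so Y = 1890/0.3 = 6300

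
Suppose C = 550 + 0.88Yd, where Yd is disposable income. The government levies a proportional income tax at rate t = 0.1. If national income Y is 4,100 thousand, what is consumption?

C = 3797.2

Yd = (1 − 0.1)(4100) = 0.9(4100) = 3690
C = 550 + 0.88(3690) = 550 + 3247.2 = 3797.2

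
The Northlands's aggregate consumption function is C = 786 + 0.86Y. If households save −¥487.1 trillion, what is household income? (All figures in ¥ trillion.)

S = Y − C = -786 + 0.14Y
-786 + 0.14Y = -487.1, so 0.14Y = 298.9 and Y = 2135

Y = 2135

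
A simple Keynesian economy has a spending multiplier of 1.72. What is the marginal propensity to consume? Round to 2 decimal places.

k = 1/(1 − MPC), so 1 − MPC = 1/k = 1/1.72 = 0.5814
MPC = 1 − 0.5814 = 0.42

MPC = 0.42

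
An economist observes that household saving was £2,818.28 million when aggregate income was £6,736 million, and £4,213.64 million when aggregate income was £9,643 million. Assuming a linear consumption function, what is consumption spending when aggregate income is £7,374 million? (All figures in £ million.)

C = 4249.48

MPS = ΔS/ΔY = (4213.64 − 2818.28)/(9643 − 6736) = 1395.36/2907 = 0.48
MPC = 1 − MPS = 0.52
Autonomous saving = 2818.28 − 0.48(6736) = -415, so a = 415
C = 415 + 0.52(7374) = 415 + 3834.48 = 4249.48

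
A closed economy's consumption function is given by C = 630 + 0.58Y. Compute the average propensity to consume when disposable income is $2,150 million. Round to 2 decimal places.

APC = 0.87

C = 630 + 0.58(2150) = 1877
APC = C/Y = 1877/2150 = 0.87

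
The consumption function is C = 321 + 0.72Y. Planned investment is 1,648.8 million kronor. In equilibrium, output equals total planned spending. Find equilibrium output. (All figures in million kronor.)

Y = 7035

Y = C + I = 321 + 0.72Y + 1648.8
Y − 0.72Y = 1969.8
0.28Y = 1969.8, so Y = 1969.8/0.28 = 7035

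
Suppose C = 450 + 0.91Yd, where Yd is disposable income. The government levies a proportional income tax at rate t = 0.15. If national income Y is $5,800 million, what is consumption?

Yd = (1 − 0.15)(5800) = 0.85(5800) = 4930
C = 450 + 0.91(4930) = 450 + 4486.3 = 4936.3

C = 4936.3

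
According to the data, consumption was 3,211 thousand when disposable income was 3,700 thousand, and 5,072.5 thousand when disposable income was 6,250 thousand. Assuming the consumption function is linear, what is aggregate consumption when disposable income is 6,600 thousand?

MPC = (5072.5 − 3211)/(6250 − 3700) = 1861.5/2550 = 0.73
a = 3211 − 0.73(3700) = 3211 − 2701 = 510
C = 510 + 0.73(6600) = 510 + 4818 = 5328

C = 5328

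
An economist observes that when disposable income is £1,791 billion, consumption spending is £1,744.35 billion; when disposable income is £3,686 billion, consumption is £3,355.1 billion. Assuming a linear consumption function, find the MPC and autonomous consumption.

MPC = ΔC/ΔY = (3355.1 − 1744.35)/(3686 − 1791) = 1610.75/1895 = 0.85
a = C − MPC·Y = 1744.35 − 0.85(1791) = 1744.35 − 1522.35 = 222

MPC = 0.85; a = 222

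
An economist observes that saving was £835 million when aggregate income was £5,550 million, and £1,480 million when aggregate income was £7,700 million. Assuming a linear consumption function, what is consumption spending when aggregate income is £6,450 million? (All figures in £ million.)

MPS = ΔS/ΔY = (1480 − 835)/(7700 − 5550) = 645/2150 = 0.3
MPC = 1 − MPS = 0.7
Autonomous saving = 835 − 0.3(5550) = -830, so a = 830
C = 830 + 0.7(6450) = 830 + 4515 = 5345

C = 5345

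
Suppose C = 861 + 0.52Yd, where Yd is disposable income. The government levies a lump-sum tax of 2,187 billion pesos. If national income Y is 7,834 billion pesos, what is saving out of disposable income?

S = 1849.56

Yd = Y − T = 7834 − 2187 = 5647
C = 861 + 0.52(5647) = 861 + 2936.44 = 3797.44
S = Yd − C = 5647 − 3797.44 = 1849.56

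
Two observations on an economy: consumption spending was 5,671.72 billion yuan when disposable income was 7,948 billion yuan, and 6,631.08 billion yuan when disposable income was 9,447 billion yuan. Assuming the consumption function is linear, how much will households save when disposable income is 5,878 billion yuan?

S = 1531.08

MPC = (6631.08 − 5671.72)/(9447 − 7948) = 959.36/1499 = 0.64
a = 5671.72 − 0.64(7948) = 5671.72 − 5086.72 = 585
C = 585 + 0.64(5878) = 4346.92
S = 5878 − 4346.92 = 1531.08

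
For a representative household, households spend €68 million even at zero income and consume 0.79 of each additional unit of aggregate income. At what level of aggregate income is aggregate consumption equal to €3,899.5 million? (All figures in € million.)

Y = 4850

68 + 0.79Y = 3899.5
0.79Y = 3831.5, so Y = 3831.5/0.79 = 4850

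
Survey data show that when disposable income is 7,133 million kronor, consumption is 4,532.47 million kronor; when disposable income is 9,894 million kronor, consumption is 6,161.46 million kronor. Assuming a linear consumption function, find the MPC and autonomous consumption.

MPC = 0.59; a = 324

MPC = ΔC/ΔY = (6161.46 − 4532.47)/(9894 − 7133) = 1628.99/2761 = 0.59
a = C − MPC·Y = 4532.47 − 0.59(7133) = 4532.47 − 4208.47 = 324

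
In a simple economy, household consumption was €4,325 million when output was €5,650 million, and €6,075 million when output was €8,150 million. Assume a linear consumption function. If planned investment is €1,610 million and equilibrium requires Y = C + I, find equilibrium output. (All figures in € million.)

Y = 6600

MPC = (6075 − 4325)/(8150 − 5650) = 1750/2500 = 0.7
a = 4325 − 0.7(5650) = 370
Equilibrium: Y = 370 + 0.7Y + 1610
0.3Y = 1980, so Y = 1980/0.3 = 6600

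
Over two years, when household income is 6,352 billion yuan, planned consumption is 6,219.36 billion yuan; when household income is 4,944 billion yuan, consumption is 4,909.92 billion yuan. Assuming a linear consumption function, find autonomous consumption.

a = 312

MPC = ΔC/ΔY = (6219.36 − 4909.92)/(6352 − 4944) = 1309.44/1408 = 0.93
a = C − MPC·Y = 4909.92 − 0.93(4944) = 4909.92 − 4597.92 = 312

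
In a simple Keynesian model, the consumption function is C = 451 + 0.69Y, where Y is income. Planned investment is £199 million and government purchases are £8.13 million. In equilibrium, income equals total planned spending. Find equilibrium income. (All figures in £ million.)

Y = 2123

Y = C + I + G = 451 + 0.69Y + 199 + 8.13
Y − 0.69Y = 658.13
0.31Y = 658.13, so Y = 658.13/0.31 = 2123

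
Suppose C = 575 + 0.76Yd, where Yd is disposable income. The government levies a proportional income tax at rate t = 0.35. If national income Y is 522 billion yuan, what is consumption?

C = 832.868

Yd = (1 − 0.35)(522) = 0.65(522) = 339.3
C = 575 + 0.76(339.3) = 575 + 257.868 = 832.868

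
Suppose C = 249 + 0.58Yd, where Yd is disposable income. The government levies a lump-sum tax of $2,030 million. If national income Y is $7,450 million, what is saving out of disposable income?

Yd = Y − T = 7450 − 2030 = 5420
C = 249 + 0.58(5420) = 249 + 3143.6 = 3392.6
S = Yd − C = 5420 − 3392.6 = 2027.4

S = 2027.4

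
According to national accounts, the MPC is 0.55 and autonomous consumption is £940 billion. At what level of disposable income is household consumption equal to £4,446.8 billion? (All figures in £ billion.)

940 + 0.55Y = 4446.8
0.55Y = 3506.8, so Y = 3506.8/0.55 = 6376

Y = 6376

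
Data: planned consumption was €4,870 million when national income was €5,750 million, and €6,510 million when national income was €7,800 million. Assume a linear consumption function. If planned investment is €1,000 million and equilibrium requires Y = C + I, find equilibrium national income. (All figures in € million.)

MPC = (6510 − 4870)/(7800 − 5750) = 1640/2050 = 0.8
a = 4870 − 0.8(5750) = 270
Equilibrium: Y = 270 + 0.8Y + 1000
0.2Y = 1270, so Y = 1270/0.2 = 6350

Y = 6350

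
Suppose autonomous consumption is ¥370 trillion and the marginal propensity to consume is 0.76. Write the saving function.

S = -370 + 0.24Y

S = Y − C = Y − (370 + 0.76Y) = -370 + (1 − 0.76)Y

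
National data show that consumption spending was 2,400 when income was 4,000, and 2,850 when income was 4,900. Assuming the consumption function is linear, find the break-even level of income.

MPC = (2850 − 2400)/(4900 − 4000) = 450/900 = 0.5
a = 2400 − 0.5(4000) = 2400 − 2000 = 400
Break-even: Y = a/(1−MPC) = 400/0.5 = 800

Y = 800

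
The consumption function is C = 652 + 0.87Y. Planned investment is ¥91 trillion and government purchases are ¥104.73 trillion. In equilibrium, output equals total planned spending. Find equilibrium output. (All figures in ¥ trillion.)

Y = 6521

Y = C + I + G = 652 + 0.87Y + 91 + 104.73
Y − 0.87Y = 847.73
0.13Y = 847.73, so Y = 847.73/0.13 = 6521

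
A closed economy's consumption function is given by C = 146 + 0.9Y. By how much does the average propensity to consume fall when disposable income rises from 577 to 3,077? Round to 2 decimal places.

At Y = 577: C = 146 + 0.9(577) = 665.3, APC = 665.3/577 = 1.153
At Y = 3077: C = 2915.3, APC = 2915.3/3077 = 0.947
Fall in APC = 1.153 − 0.947 = 0.206 ≈ 0.21

ΔAPC = 0.21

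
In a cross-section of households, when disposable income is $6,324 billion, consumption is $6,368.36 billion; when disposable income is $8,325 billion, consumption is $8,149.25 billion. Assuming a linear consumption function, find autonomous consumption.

a = 740

MPC = ΔC/ΔY = (8149.25 − 6368.36)/(8325 − 6324) = 1780.89/2001 = 0.89
a = C − MPC·Y = 6368.36 − 0.89(6324) = 6368.36 − 5628.36 = 740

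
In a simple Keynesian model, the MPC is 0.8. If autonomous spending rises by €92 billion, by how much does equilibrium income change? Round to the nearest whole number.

ΔY ≈ 460

The multiplier is 1/(1 − MPC) = 1/0.2.
ΔY = 92/0.2 = 460.00 ≈ 460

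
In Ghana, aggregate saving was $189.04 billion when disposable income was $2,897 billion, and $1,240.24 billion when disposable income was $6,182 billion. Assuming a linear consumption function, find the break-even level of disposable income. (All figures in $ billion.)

MPS = ΔS/ΔY = (1240.24 − 189.04)/(6182 − 2897) = 1051.2/3285 = 0.32
MPC = 1 − MPS = 0.68
From S(2897) = 189.04: −a + 0.32(2897) = 189.04, so a = 927.04 − 189.04 = 738
Break-even (S = 0): Y = a/MPS = 738/0.32 = 2306.25

Y = 2306.25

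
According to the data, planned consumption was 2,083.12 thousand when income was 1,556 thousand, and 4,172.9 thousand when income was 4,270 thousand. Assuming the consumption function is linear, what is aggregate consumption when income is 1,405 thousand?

MPC = (4172.9 − 2083.12)/(4270 − 1556) = 2089.78/2714 = 0.77
a = 2083.12 − 0.77(1556) = 2083.12 − 1198.12 = 885
C = 885 + 0.77(1405) = 885 + 1081.85 = 1966.85

C = 1966.85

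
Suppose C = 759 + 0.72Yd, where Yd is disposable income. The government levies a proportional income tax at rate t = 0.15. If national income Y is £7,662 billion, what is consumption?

Yd = (1 − 0.15)(7662) = 0.85(7662) = 6512.7
C = 759 + 0.72(6512.7) = 759 + 4689.144 = 5448.144

C = 5448.144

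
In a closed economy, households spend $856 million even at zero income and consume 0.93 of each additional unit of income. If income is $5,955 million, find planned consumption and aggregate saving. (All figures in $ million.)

C = 856 + 0.93(5955) = 856 + 5538.15 = 6394.15
S = Y − C = 5955 − 6394.15 = -439.15

C = 6394.15; S = -439.15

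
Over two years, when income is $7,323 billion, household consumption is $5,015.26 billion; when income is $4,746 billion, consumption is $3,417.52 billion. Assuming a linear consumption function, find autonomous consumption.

MPC = ΔC/ΔY = (5015.26 − 3417.52)/(7323 − 4746) = 1597.74/2577 = 0.62
a = C − MPC·Y = 3417.52 − 0.62(4746) = 3417.52 − 2942.52 = 475

a = 475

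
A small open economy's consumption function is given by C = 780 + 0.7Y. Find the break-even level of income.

At break-even, C = Y: 780 + 0.7Y = Y
0.3Y = 780, so Y = 780/0.3 = 2600

Y = 2600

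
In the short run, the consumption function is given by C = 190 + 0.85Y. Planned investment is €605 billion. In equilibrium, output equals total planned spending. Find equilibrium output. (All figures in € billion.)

Y = C + I = 190 + 0.85Y + 605
Y − 0.85Y = 795
0.15Y = 795, so Y = 795/0.15 = 5300

Y = 5300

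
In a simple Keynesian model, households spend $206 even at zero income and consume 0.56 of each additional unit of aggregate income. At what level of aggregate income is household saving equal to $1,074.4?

S = Y − C = -206 + 0.44Y
-206 + 0.44Y = 1074.4, so 0.44Y = 1280.4 and Y = 2910

Y = 2910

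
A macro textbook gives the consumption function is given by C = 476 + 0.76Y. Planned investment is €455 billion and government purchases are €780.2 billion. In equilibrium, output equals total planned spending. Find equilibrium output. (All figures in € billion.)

Y = C + I + G = 476 + 0.76Y + 455 + 780.2
Y − 0.76Y = 1711.2
0.24Y = 1711.2, so Y = 1711.2/0.24 = 7130

Y = 7130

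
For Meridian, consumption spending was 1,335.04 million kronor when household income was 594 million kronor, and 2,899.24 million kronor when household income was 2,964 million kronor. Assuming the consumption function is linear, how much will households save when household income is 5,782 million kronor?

S = 1022.88

MPC = (2899.24 − 1335.04)/(2964 − 594) = 1564.2/2370 = 0.66
a = 1335.04 − 0.66(594) = 1335.04 − 392.04 = 943
C = 943 + 0.66(5782) = 4759.12
S = 5782 − 4759.12 = 1022.88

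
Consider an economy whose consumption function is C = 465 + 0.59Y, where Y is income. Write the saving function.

S = Y − C = Y − (465 + 0.59Y) = -465 + (1 − 0.59)Y

S = -465 + 0.41Y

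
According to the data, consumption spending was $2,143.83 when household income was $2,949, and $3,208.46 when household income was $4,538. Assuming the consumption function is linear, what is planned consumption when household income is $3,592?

C = 2574.64

MPC = (3208.46 − 2143.83)/(4538 − 2949) = 1064.63/1589 = 0.67
a = 2143.83 − 0.67(2949) = 2143.83 − 1975.83 = 168
C = 168 + 0.67(3592) = 168 + 2406.64 = 2574.64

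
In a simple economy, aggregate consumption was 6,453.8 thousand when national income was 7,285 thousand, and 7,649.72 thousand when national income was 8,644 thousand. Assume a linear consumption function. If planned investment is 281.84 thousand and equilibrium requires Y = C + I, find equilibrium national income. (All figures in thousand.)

MPC = (7649.72 − 6453.8)/(8644 − 7285) = 1195.92/1359 = 0.88
a = 6453.8 − 0.88(7285) = 43
Equilibrium: Y = 43 + 0.88Y + 281.84
0.12Y = 324.84, so Y = 324.84/0.12 = 2707

Y = 2707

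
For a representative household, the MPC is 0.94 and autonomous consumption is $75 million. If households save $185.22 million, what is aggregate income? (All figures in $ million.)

S = Y − C = -75 + 0.06Y
-75 + 0.06Y = 185.22, so 0.06Y = 260.22 and Y = 4337

Y = 4337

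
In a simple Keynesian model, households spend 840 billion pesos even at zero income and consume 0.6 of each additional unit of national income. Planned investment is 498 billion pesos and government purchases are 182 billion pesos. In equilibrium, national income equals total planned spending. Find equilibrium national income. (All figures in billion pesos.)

Y = 3800

Y = C + I + G = 840 + 0.6Y + 498 + 182
Y − 0.6Y = 1520
0.4Y = 1520, so Y = 1520/0.4 = 3800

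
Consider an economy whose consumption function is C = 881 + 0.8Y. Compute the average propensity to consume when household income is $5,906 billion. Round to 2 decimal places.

APC = 0.95

C = 881 + 0.8(5906) = 5605.8
APC = C/Y = 5605.8/5906 = 0.95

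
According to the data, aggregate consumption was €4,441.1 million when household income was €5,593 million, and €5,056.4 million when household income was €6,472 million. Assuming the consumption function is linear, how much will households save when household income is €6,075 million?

MPC = (5056.4 − 4441.1)/(6472 − 5593) = 615.3/879 = 0.7
a = 4441.1 − 0.7(5593) = 4441.1 − 3915.1 = 526
C = 526 + 0.7(6075) = 4778.5
S = 6075 − 4778.5 = 1296.5

S = 1296.5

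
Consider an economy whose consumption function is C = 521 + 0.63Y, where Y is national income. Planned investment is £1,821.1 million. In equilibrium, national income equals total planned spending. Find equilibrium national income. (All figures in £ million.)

Y = 6330

Y = C + I = 521 + 0.63Y + 1821.1
Y − 0.63Y = 2342.1
0.37Y = 2342.1, so Y = 2342.1/0.37 = 6330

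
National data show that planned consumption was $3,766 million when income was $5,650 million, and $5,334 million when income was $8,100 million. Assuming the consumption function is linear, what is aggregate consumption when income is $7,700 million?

C = 5078

MPC = (5334 − 3766)/(8100 − 5650) = 1568/2450 = 0.64
a = 3766 − 0.64(5650) = 3766 − 3616 = 150
C = 150 + 0.64(7700) = 150 + 4928 = 5078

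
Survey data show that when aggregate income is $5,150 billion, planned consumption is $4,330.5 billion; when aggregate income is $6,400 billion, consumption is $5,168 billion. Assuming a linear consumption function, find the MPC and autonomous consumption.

MPC = ΔC/ΔY = (5168 − 4330.5)/(6400 − 5150) = 837.5/1250 = 0.67
a = C − MPC·Y = 4330.5 − 0.67(5150) = 4330.5 − 3450.5 = 880

MPC = 0.67; a = 880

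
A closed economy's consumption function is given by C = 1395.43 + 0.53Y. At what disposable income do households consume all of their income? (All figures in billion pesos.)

Y = 2969

At break-even, C = Y: 1395.43 + 0.53Y = Y
0.47Y = 1395.43, so Y = 1395.43/0.47 = 2969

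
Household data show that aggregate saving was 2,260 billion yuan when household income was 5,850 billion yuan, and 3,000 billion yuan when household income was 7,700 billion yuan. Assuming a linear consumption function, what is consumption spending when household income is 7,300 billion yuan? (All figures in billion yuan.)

C = 4460

MPS = ΔS/ΔY = (3000 − 2260)/(7700 − 5850) = 740/1850 = 0.4
MPC = 1 − MPS = 0.6
Autonomous saving = 2260 − 0.4(5850) = -80, so a = 80
C = 80 + 0.6(7300) = 80 + 4380 = 4460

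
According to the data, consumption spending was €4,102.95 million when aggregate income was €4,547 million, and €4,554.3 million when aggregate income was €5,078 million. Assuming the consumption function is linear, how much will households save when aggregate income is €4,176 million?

MPC = (4554.3 − 4102.95)/(5078 − 4547) = 451.35/531 = 0.85
a = 4102.95 − 0.85(4547) = 4102.95 − 3864.95 = 238
C = 238 + 0.85(4176) = 3787.6
S = 4176 − 3787.6 = 388.4

S = 388.4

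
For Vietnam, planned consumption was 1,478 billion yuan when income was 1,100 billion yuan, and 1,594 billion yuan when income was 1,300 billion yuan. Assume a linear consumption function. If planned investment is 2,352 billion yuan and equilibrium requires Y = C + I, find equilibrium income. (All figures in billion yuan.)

Y = 7600

MPC = (1594 − 1478)/(1300 − 1100) = 116/200 = 0.58
a = 1478 − 0.58(1100) = 840
Equilibrium: Y = 840 + 0.58Y + 2352
0.42Y = 3192, so Y = 3192/0.42 = 7600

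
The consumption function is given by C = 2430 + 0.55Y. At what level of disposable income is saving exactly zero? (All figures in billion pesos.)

Y = 5400

At break-even, C = Y: 2430 + 0.55Y = Y
0.45Y = 2430, so Y = 2430/0.45 = 5400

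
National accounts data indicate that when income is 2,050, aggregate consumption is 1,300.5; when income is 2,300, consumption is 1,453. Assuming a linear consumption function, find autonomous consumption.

a = 50

MPC = ΔC/ΔY = (1453 − 1300.5)/(2300 − 2050) = 152.5/250 = 0.61
a = C − MPC·Y = 1300.5 − 0.61(2050) = 1300.5 − 1250.5 = 50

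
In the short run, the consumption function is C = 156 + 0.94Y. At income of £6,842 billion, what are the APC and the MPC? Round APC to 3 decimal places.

APC = 0.963; MPC = 0.94

MPC = 0.94 (the slope of the consumption function)
C = 156 + 0.94(6842) = 6587.48, so APC = 6587.48/6842 = 0.963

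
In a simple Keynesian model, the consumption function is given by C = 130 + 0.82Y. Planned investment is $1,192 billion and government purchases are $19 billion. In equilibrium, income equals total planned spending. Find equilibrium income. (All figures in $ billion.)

Y = 7450

Y = C + I + G = 130 + 0.82Y + 1192 + 19
Y − 0.82Y = 1341
0.18Y = 1341, so Y = 1341/0.18 = 7450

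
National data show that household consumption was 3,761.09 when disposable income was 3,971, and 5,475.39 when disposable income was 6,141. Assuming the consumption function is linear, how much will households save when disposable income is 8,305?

S = 1120.05

MPC = (5475.39 − 3761.09)/(6141 − 3971) = 1714.3/2170 = 0.79
a = 3761.09 − 0.79(3971) = 3761.09 − 3137.09 = 624
C = 624 + 0.79(8305) = 7184.95
S = 8305 − 7184.95 = 1120.05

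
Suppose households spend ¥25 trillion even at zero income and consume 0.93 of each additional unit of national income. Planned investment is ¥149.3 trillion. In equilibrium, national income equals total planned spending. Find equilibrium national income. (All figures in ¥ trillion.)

Y = 2490

Y = C + I = 25 + 0.93Y + 149.3
Y − 0.93Y = 174.3
0.07Y = 174.3, so Y = 174.3/0.07 = 2490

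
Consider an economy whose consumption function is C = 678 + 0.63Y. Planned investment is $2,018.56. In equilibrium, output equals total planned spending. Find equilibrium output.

Y = C + I = 678 + 0.63Y + 2018.56
Y − 0.63Y = 2696.56
0.37Y = 2696.56, so Y = 2696.56/0.37 = 7288

Y = 7288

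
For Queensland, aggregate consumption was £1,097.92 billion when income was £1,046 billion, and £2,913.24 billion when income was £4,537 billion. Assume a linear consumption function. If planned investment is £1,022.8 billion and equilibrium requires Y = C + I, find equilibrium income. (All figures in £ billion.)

MPC = (2913.24 − 1097.92)/(4537 − 1046) = 1815.32/3491 = 0.52
a = 1097.92 − 0.52(1046) = 554
Equilibrium: Y = 554 + 0.52Y + 1022.8
0.48Y = 1576.8, so Y = 1576.8/0.48 = 3285

Y = 3285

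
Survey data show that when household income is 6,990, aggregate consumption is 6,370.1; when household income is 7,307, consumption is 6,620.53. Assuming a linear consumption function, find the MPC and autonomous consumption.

MPC = ΔC/ΔY = (6620.53 − 6370.1)/(7307 − 6990) = 250.43/317 = 0.79
a = C − MPC·Y = 6370.1 − 0.79(6990) = 6370.1 − 5522.1 = 848

MPC = 0.79; a = 848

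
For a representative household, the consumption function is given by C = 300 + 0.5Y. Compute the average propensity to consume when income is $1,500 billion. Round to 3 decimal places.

C = 300 + 0.5(1500) = 1050
APC = C/Y = 1050/1500 = 0.700

APC = 0.700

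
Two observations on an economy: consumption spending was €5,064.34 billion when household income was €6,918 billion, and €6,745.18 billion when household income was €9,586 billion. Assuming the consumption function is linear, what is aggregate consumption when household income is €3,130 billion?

MPC = (6745.18 − 5064.34)/(9586 − 6918) = 1680.84/2668 = 0.63
a = 5064.34 − 0.63(6918) = 5064.34 − 4358.34 = 706
C = 706 + 0.63(3130) = 706 + 1971.9 = 2677.9

C = 2677.9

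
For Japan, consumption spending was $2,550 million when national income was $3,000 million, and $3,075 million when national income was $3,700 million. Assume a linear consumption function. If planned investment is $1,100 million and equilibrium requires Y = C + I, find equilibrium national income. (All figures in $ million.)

MPC = (3075 − 2550)/(3700 − 3000) = 525/700 = 0.75
a = 2550 − 0.75(3000) = 300
Equilibrium: Y = 300 + 0.75Y + 1100
0.25Y = 1400, so Y = 1400/0.25 = 5600

Y = 5600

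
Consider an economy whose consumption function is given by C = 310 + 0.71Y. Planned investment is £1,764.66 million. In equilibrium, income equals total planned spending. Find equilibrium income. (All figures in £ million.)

Y = 7154

Y = C + I = 310 + 0.71Y + 1764.66
Y − 0.71Y = 2074.66
0.29Y = 2074.66, so Y = 2074.66/0.29 = 7154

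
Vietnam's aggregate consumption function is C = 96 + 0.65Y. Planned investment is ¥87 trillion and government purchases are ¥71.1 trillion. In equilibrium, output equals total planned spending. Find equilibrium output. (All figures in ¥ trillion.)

Y = C + I + G = 96 + 0.65Y + 87 + 71.1
Y − 0.65Y = 254.1
0.35Y = 254.1, so Y = 254.1/0.35 = 726

Y = 726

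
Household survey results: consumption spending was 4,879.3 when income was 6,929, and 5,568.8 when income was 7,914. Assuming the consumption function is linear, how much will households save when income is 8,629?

S = 2559.7

MPC = (5568.8 − 4879.3)/(7914 − 6929) = 689.5/985 = 0.7
a = 4879.3 − 0.7(6929) = 4879.3 − 4850.3 = 29
C = 29 + 0.7(8629) = 6069.3
S = 8629 − 6069.3 = 2559.7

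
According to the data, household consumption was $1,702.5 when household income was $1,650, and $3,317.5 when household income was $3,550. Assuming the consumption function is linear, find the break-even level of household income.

Y = 2000

MPC = (3317.5 − 1702.5)/(3550 − 1650) = 1615/1900 = 0.85
a = 1702.5 − 0.85(1650) = 1702.5 − 1402.5 = 300
Break-even: Y = a/(1−MPC) = 300/0.15 = 2000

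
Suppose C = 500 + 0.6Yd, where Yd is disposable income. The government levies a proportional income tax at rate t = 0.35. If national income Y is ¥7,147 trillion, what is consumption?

C = 3287.33

Yd = (1 − 0.35)(7147) = 0.65(7147) = 4645.55
C = 500 + 0.6(4645.55) = 500 + 2787.33 = 3287.33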